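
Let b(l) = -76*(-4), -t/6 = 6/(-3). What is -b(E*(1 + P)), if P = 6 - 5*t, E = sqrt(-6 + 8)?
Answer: -304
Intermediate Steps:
t = 12 (t = -36/(-3) = -36*(-1)/3 = -6*(-2) = 12)
E = sqrt(2) ≈ 1.4142
P = -54 (P = 6 - 5*12 = 6 - 60 = -54)
b(l) = 304
-b(E*(1 + P)) = -1*304 = -304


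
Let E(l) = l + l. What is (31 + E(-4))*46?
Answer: 1058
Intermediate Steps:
E(l) = 2*l
(31 + E(-4))*46 = (31 + 2*(-4))*46 = (31 - 8)*46 = 23*46 = 1058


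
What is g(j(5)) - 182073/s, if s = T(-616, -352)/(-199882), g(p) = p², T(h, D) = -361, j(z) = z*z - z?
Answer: -36392970986/361 ≈ -1.0081e+8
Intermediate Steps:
j(z) = z² - z
s = 361/199882 (s = -361/(-199882) = -361*(-1/199882) = 361/199882 ≈ 0.0018061)
g(j(5)) - 182073/s = (5*(-1 + 5))² - 182073/361/199882 = (5*4)² - 182073*199882/361 = 20² - 36393115386/361 = 400 - 36393115386/361 = -36392970986/361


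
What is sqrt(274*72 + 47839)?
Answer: sqrt(67567) ≈ 259.94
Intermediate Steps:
sqrt(274*72 + 47839) = sqrt(19728 + 47839) = sqrt(67567)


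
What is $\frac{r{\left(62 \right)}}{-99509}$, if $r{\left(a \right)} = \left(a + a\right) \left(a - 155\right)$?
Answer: $\frac{11532}{99509} \approx 0.11589$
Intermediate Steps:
$r{\left(a \right)} = 2 a \left(-155 + a\right)$
$\frac{r{\left(62 \right)}}{-99509} = \frac{2 \cdot 62 \left(-155 + 62\right)}{-99509} = 2 \cdot 62 \left(-93\right) \left(- \frac{1}{99509}\right) = \left(-11532\right) \left(- \frac{1}{99509}\right) = \frac{11532}{99509}$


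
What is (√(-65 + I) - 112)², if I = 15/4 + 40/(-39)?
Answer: (8736 - I*√378885)²/6084 ≈ 12482.0 - 1767.7*I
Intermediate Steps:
I = 425/156 (I = 15*(¼) + 40*(-1/39) = 15/4 - 40/39 = 425/156 ≈ 2.7244)
(√(-65 + I) - 112)² = (√(-65 + 425/156) - 112)² = (√(-9715/156) - 112)² = (I*√378885/78 - 112)² = (-112 + I*√378885/78)²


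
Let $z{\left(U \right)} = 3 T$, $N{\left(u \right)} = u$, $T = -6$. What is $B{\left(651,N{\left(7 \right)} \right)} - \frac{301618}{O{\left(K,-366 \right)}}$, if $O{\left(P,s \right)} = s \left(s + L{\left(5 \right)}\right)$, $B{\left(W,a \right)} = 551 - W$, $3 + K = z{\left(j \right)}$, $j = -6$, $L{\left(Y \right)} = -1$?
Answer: $- \frac{6866909}{67161} \approx -102.25$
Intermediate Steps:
$z{\left(U \right)} = -18$ ($z{\left(U \right)} = 3 \left(-6\right) = -18$)
$K = -21$ ($K = -3 - 18 = -21$)
$O{\left(P,s \right)} = s \left(-1 + s\right)$ ($O{\left(P,s \right)} = s \left(s - 1\right) = s \left(-1 + s\right)$)
$B{\left(651,N{\left(7 \right)} \right)} - \frac{301618}{O{\left(K,-366 \right)}} = \left(551 - 651\right) - \frac{301618}{\left(-366\right) \left(-1 - 366\right)} = \left(551 - 651\right) - \frac{301618}{\left(-366\right) \left(-367\right)} = -100 - \frac{301618}{134322} = -100 - 301618 \cdot \frac{1}{134322} = -100 - \frac{150809}{67161} = - \frac{6866909}{67161}$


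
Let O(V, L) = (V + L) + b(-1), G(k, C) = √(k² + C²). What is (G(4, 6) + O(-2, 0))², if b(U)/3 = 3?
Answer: 101 + 28*√13 ≈ 201.96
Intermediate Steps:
b(U) = 9 (b(U) = 3*3 = 9)
G(k, C) = √(C² + k²)
O(V, L) = 9 + L + V (O(V, L) = (V + L) + 9 = (L + V) + 9 = 9 + L + V)
(G(4, 6) + O(-2, 0))² = (√(6² + 4²) + (9 + 0 - 2))² = (√(36 + 16) + 7)² = (√52 + 7)² = (2*√13 + 7)² = (7 + 2*√13)²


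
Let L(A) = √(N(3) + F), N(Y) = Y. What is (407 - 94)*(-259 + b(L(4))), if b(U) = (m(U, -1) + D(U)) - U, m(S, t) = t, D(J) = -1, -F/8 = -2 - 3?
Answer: -81693 - 313*√43 ≈ -83746.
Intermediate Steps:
F = 40 (F = -8*(-2 - 3) = -8*(-5) = 40)
L(A) = √43 (L(A) = √(3 + 40) = √43)
b(U) = -2 - U (b(U) = (-1 - 1) - U = -2 - U)
(407 - 94)*(-259 + b(L(4))) = (407 - 94)*(-259 + (-2 - √43)) = 313*(-261 - √43) = -81693 - 313*√43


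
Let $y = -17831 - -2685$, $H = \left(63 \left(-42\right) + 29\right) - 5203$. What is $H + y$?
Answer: $-22966$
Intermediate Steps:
$H = -7820$ ($H = \left(-2646 + 29\right) - 5203 = -2617 - 5203 = -7820$)
$y = -15146$ ($y = -17831 + 2685 = -15146$)
$H + y = -7820 - 15146 = -22966$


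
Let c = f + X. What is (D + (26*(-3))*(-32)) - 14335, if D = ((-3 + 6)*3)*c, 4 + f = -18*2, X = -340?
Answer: -15259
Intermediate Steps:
f = -40 (f = -4 - 18*2 = -4 - 36 = -40)
c = -380 (c = -40 - 340 = -380)
D = -3420 (D = ((-3 + 6)*3)*(-380) = (3*3)*(-380) = 9*(-380) = -3420)
(D + (26*(-3))*(-32)) - 14335 = (-3420 + (26*(-3))*(-32)) - 14335 = (-3420 - 78*(-32)) - 14335 = (-3420 + 2496) - 14335 = -924 - 14335 = -15259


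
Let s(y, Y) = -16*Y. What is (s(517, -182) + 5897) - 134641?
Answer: -125832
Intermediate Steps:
(s(517, -182) + 5897) - 134641 = (-16*(-182) + 5897) - 134641 = (2912 + 5897) - 134641 = 8809 - 134641 = -125832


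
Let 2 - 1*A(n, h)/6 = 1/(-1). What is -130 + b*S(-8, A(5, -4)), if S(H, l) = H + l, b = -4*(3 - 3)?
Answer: -130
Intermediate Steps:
A(n, h) = 18 (A(n, h) = 12 - 6/(-1) = 12 - 6*(-1) = 12 + 6 = 18)
b = 0 (b = -4*0 = 0)
-130 + b*S(-8, A(5, -4)) = -130 + 0*(-8 + 18) = -130 + 0*10 = -130 + 0 = -130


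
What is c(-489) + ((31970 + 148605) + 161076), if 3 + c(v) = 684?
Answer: 342332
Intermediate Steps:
c(v) = 681 (c(v) = -3 + 684 = 681)
c(-489) + ((31970 + 148605) + 161076) = 681 + ((31970 + 148605) + 161076) = 681 + (180575 + 161076) = 681 + 341651 = 342332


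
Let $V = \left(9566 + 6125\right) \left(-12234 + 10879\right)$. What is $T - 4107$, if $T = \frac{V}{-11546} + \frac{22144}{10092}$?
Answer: $- \frac{65933010535}{29130558} \approx -2263.4$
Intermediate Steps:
$V = -21261305$ ($V = 15691 \left(-1355\right) = -21261305$)
$T = \frac{53706191171}{29130558}$ ($T = - \frac{21261305}{-11546} + \frac{22144}{10092} = \left(-21261305\right) \left(- \frac{1}{11546}\right) + 22144 \cdot \frac{1}{10092} = \frac{21261305}{11546} + \frac{5536}{2523} = \frac{53706191171}{29130558} \approx 1843.6$)
$T - 4107 = \frac{53706191171}{29130558} - 4107 = - \frac{65933010535}{29130558}$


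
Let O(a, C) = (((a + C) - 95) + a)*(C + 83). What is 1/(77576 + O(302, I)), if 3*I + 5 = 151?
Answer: 9/1359019 ≈ 6.6224e-6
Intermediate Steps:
I = 146/3 (I = -5/3 + (⅓)*151 = -5/3 + 151/3 = 146/3 ≈ 48.667)
O(a, C) = (83 + C)*(-95 + C + 2*a) (O(a, C) = (((C + a) - 95) + a)*(83 + C) = ((-95 + C + a) + a)*(83 + C) = (-95 + C + 2*a)*(83 + C) = (83 + C)*(-95 + C + 2*a))
1/(77576 + O(302, I)) = 1/(77576 + (-7885 + (146/3)² - 12*146/3 + 166*302 + 2*(146/3)*302)) = 1/(77576 + (-7885 + 21316/9 - 584 + 50132 + 88184/3)) = 1/(77576 + 660835/9) = 1/(1359019/9) = 9/1359019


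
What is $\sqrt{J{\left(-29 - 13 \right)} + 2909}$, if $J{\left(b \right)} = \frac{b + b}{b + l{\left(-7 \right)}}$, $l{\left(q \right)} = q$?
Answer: $\frac{5 \sqrt{5705}}{7} \approx 53.951$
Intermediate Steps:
$J{\left(b \right)} = \frac{2 b}{-7 + b}$ ($J{\left(b \right)} = \frac{b + b}{b - 7} = \frac{2 b}{-7 + b}$)
$\sqrt{J{\left(-29 - 13 \right)} + 2909} = \sqrt{\frac{2 \left(-29 - 13\right)}{-7 - 42} + 2909} = \sqrt{2 \left(-42\right) \frac{1}{-7 - 42} + 2909} = \sqrt{2 \left(-42\right) \frac{1}{-49} + 2909} = \sqrt{2 \left(-42\right) \left(- \frac{1}{49}\right) + 2909} = \sqrt{\frac{12}{7} + 2909} = \sqrt{\frac{20375}{7}} = \frac{5 \sqrt{5705}}{7}$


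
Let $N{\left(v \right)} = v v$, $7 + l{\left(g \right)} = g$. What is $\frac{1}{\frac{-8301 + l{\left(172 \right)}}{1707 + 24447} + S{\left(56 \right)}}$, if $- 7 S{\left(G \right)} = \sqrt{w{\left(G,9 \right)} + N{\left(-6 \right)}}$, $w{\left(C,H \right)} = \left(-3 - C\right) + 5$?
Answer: $- \frac{16090522}{24006329} + \frac{44335389 i \sqrt{2}}{48012658} \approx -0.67026 + 1.3059 i$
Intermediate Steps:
$l{\left(g \right)} = -7 + g$
$w{\left(C,H \right)} = 2 - C$
$N{\left(v \right)} = v^{2}$
$S{\left(G \right)} = - \frac{\sqrt{38 - G}}{7}$ ($S{\left(G \right)} = - \frac{\sqrt{\left(2 - G\right) + \left(-6\right)^{2}}}{7} = - \frac{\sqrt{\left(2 - G\right) + 36}}{7} = - \frac{\sqrt{38 - G}}{7}$)
$\frac{1}{\frac{-8301 + l{\left(172 \right)}}{1707 + 24447} + S{\left(56 \right)}} = \frac{1}{\frac{-8301 + \left(-7 + 172\right)}{1707 + 24447} - \frac{\sqrt{38 - 56}}{7}} = \frac{1}{\frac{-8301 + 165}{26154} - \frac{\sqrt{38 - 56}}{7}} = \frac{1}{\left(-8136\right) \frac{1}{26154} - \frac{\sqrt{-18}}{7}} = \frac{1}{- \frac{452}{1453} - \frac{3 i \sqrt{2}}{7}}$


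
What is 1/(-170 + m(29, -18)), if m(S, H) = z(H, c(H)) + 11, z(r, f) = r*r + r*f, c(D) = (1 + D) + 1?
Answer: 1/453 ≈ 0.0022075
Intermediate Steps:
c(D) = 2 + D
z(r, f) = r**2 + f*r
m(S, H) = 11 + H*(2 + 2*H) (m(S, H) = H*((2 + H) + H) + 11 = H*(2 + 2*H) + 11 = 11 + H*(2 + 2*H))
1/(-170 + m(29, -18)) = 1/(-170 + (11 + 2*(-18)*(1 - 18))) = 1/(-170 + (11 + 2*(-18)*(-17))) = 1/(-170 + (11 + 612)) = 1/(-170 + 623) = 1/453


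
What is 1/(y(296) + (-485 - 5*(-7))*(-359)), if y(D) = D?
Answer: 1/161846 ≈ 6.1787e-6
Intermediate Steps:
1/(y(296) + (-485 - 5*(-7))*(-359)) = 1/(296 + (-485 - 5*(-7))*(-359)) = 1/(296 + (-485 + 35)*(-359)) = 1/(296 - 450*(-359)) = 1/(296 + 161550) = 1/161846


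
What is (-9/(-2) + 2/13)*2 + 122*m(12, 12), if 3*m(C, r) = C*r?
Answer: 76249/13 ≈ 5865.3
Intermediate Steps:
m(C, r) = C*r/3 (m(C, r) = (C*r)/3 = C*r/3)
(-9/(-2) + 2/13)*2 + 122*m(12, 12) = (-9/(-2) + 2/13)*2 + 122*((⅓)*12*12) = (-9*(-½) + 2*(1/13))*2 + 122*48 = (9/2 + 2/13)*2 + 5856 = (121/26)*2 + 5856 = 121/13 + 5856 = 76249/13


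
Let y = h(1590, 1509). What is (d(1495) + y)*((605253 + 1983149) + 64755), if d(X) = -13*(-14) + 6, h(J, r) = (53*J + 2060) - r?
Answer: 225542223413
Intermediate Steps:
h(J, r) = 2060 - r + 53*J (h(J, r) = (2060 + 53*J) - r = 2060 - r + 53*J)
d(X) = 188 (d(X) = 182 + 6 = 188)
y = 84821 (y = 2060 - 1*1509 + 53*1590 = 2060 - 1509 + 84270 = 84821)
(d(1495) + y)*((605253 + 1983149) + 64755) = (188 + 84821)*((605253 + 1983149) + 64755) = 85009*(2588402 + 64755) = 85009*2653157 = 225542223413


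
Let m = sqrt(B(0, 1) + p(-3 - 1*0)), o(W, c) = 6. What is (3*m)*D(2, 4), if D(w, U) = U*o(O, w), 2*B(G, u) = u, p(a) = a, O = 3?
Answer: 36*I*sqrt(10) ≈ 113.84*I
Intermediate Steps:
B(G, u) = u/2
D(w, U) = 6*U (D(w, U) = U*6 = 6*U)
m = I*sqrt(10)/2 (m = sqrt((1/2)*1 + (-3 - 1*0)) = sqrt(1/2 + (-3 + 0)) = sqrt(1/2 - 3) = sqrt(-5/2) = I*sqrt(10)/2 ≈ 1.5811*I)
(3*m)*D(2, 4) = (3*(I*sqrt(10)/2))*(6*4) = (3*I*sqrt(10)/2)*24 = 36*I*sqrt(10)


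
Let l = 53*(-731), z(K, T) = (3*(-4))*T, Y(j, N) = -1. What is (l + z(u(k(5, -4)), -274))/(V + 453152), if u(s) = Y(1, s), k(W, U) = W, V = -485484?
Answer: 35455/32332 ≈ 1.0966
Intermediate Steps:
u(s) = -1
z(K, T) = -12*T
l = -38743
(l + z(u(k(5, -4)), -274))/(V + 453152) = (-38743 - 12*(-274))/(-485484 + 453152) = (-38743 + 3288)/(-32332) = -35455*(-1/32332) = 35455/32332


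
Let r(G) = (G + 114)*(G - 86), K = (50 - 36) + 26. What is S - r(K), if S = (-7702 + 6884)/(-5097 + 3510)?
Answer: 11243126/1587 ≈ 7084.5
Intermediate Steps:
S = 818/1587 (S = -818/(-1587) = -818*(-1/1587) = 818/1587 ≈ 0.51544)
K = 40 (K = 14 + 26 = 40)
r(G) = (-86 + G)*(114 + G) (r(G) = (114 + G)*(-86 + G) = (-86 + G)*(114 + G))
S - r(K) = 818/1587 - (-9804 + 40² + 28*40) = 818/1587 - (-9804 + 1600 + 1120) = 818/1587 - 1*(-7084) = 818/1587 + 7084 = 11243126/1587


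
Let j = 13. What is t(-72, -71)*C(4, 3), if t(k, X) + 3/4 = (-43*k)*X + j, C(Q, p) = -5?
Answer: 4396075/4 ≈ 1.0990e+6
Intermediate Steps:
t(k, X) = 49/4 - 43*X*k (t(k, X) = -3/4 + ((-43*k)*X + 13) = -3/4 + (-43*X*k + 13) = -3/4 + (13 - 43*X*k) = 49/4 - 43*X*k)
t(-72, -71)*C(4, 3) = (49/4 - 43*(-71)*(-72))*(-5) = (49/4 - 219816)*(-5) = -879215/4*(-5) = 4396075/4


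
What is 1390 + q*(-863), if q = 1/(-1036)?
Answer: 1440903/1036 ≈ 1390.8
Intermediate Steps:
q = -1/1036 ≈ -0.00096525
1390 + q*(-863) = 1390 - 1/1036*(-863) = 1390 + 863/1036 = 1440903/1036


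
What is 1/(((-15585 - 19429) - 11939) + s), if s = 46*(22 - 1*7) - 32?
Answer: -1/46295 ≈ -2.1601e-5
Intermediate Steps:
s = 658 (s = 46*(22 - 7) - 32 = 46*15 - 32 = 690 - 32 = 658)
1/(((-15585 - 19429) - 11939) + s) = 1/(((-15585 - 19429) - 11939) + 658) = 1/((-35014 - 11939) + 658) = 1/(-46953 + 658) = 1/(-46295) = -1/46295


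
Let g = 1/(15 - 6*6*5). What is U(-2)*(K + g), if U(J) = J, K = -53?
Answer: 17492/165 ≈ 106.01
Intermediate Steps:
g = -1/165 (g = 1/(15 - 36*5) = 1/(15 - 180) = 1/(-165) = -1/165 ≈ -0.0060606)
U(-2)*(K + g) = -2*(-53 - 1/165) = -2*(-8746/165) = 17492/165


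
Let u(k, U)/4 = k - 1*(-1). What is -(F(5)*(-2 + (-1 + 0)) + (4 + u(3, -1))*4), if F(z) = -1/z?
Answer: -403/5 ≈ -80.600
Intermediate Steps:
u(k, U) = 4 + 4*k (u(k, U) = 4*(k - 1*(-1)) = 4*(k + 1) = 4*(1 + k) = 4 + 4*k)
-(F(5)*(-2 + (-1 + 0)) + (4 + u(3, -1))*4) = -((-1/5)*(-2 + (-1 + 0)) + (4 + (4 + 4*3))*4) = -((-1*⅕)*(-2 - 1) + (4 + (4 + 12))*4) = -(-⅕*(-3) + (4 + 16)*4) = -(⅗ + 20*4) = -(⅗ + 80) = -1*403/5 = -403/5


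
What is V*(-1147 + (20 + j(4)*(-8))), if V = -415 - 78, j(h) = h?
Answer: 571387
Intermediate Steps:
V = -493
V*(-1147 + (20 + j(4)*(-8))) = -493*(-1147 + (20 + 4*(-8))) = -493*(-1147 + (20 - 32)) = -493*(-1147 - 12) = -493*(-1159) = 571387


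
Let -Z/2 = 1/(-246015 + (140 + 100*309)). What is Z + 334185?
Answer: 71841420377/214975 ≈ 3.3419e+5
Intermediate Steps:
Z = 2/214975 (Z = -2/(-246015 + (140 + 100*309)) = -2/(-246015 + (140 + 30900)) = -2/(-246015 + 31040) = -2/(-214975) = -2*(-1/214975) = 2/214975 ≈ 9.3034e-6)
Z + 334185 = 2/214975 + 334185 = 71841420377/214975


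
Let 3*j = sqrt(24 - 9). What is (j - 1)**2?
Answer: (3 - sqrt(15))**2/9 ≈ 0.084678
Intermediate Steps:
j = sqrt(15)/3 (j = sqrt(24 - 9)/3 = sqrt(15)/3 ≈ 1.2910)
(j - 1)**2 = (sqrt(15)/3 - 1)**2 = (-1 + sqrt(15)/3)**2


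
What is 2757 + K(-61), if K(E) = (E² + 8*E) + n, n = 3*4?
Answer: 6002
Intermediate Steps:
n = 12
K(E) = 12 + E² + 8*E (K(E) = (E² + 8*E) + 12 = 12 + E² + 8*E)
2757 + K(-61) = 2757 + (12 + (-61)² + 8*(-61)) = 2757 + (12 + 3721 - 488) = 2757 + 3245 = 6002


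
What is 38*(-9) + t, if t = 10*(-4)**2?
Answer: -182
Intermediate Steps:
t = 160 (t = 10*16 = 160)
38*(-9) + t = 38*(-9) + 160 = -342 + 160 = -182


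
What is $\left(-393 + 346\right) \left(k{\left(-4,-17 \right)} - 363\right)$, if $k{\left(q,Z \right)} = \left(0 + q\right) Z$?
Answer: $13865$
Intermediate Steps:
$k{\left(q,Z \right)} = Z q$ ($k{\left(q,Z \right)} = q Z = Z q$)
$\left(-393 + 346\right) \left(k{\left(-4,-17 \right)} - 363\right) = \left(-393 + 346\right) \left(\left(-17\right) \left(-4\right) - 363\right) = - 47 \left(68 - 363\right) = \left(-47\right) \left(-295\right) = 13865$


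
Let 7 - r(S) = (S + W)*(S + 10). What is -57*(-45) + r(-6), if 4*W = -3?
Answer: 2599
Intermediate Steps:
W = -¾ (W = (¼)*(-3) = -¾ ≈ -0.75000)
r(S) = 7 - (10 + S)*(-¾ + S) (r(S) = 7 - (S - ¾)*(S + 10) = 7 - (-¾ + S)*(10 + S) = 7 - (10 + S)*(-¾ + S))
-57*(-45) + r(-6) = -57*(-45) + (29/2 - 1*(-6)² - 37/4*(-6)) = 2565 + (29/2 - 1*36 + 111/2) = 2565 + (29/2 - 36 + 111/2) = 2565 + 34 = 2599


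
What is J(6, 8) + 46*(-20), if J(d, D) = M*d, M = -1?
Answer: -926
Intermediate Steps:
J(d, D) = -d
J(6, 8) + 46*(-20) = -1*6 + 46*(-20) = -6 - 920 = -926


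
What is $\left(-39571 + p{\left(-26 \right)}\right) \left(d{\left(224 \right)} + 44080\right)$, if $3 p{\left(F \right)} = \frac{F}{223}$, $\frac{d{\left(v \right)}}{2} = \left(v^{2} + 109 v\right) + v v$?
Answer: $- \frac{2590967902800}{223} \approx -1.1619 \cdot 10^{10}$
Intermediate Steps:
$d{\left(v \right)} = 4 v^{2} + 218 v$ ($d{\left(v \right)} = 2 \left(\left(v^{2} + 109 v\right) + v v\right) = 2 \left(\left(v^{2} + 109 v\right) + v^{2}\right) = 2 \left(2 v^{2} + 109 v\right) = 4 v^{2} + 218 v$)
$p{\left(F \right)} = \frac{F}{669}$ ($p{\left(F \right)} = \frac{F \frac{1}{223}}{3} = \frac{\frac{1}{223} F}{3} = \frac{F}{669}$)
$\left(-39571 + p{\left(-26 \right)}\right) \left(d{\left(224 \right)} + 44080\right) = \left(-39571 + \frac{1}{669} \left(-26\right)\right) \left(2 \cdot 224 \left(109 + 2 \cdot 224\right) + 44080\right) = \left(-39571 - \frac{26}{669}\right) \left(2 \cdot 224 \left(109 + 448\right) + 44080\right) = - \frac{26473025 \left(2 \cdot 224 \cdot 557 + 44080\right)}{669} = - \frac{26473025 \left(249536 + 44080\right)}{669} = \left(- \frac{26473025}{669}\right) 293616 = - \frac{2590967902800}{223}$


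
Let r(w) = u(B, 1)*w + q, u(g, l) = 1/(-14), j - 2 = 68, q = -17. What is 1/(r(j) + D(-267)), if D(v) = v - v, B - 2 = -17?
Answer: -1/22 ≈ -0.045455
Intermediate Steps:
B = -15 (B = 2 - 17 = -15)
j = 70 (j = 2 + 68 = 70)
u(g, l) = -1/14
D(v) = 0
r(w) = -17 - w/14 (r(w) = -w/14 - 17 = -17 - w/14)
1/(r(j) + D(-267)) = 1/((-17 - 1/14*70) + 0) = 1/((-17 - 5) + 0) = 1/(-22 + 0) = 1/(-22) = -1/22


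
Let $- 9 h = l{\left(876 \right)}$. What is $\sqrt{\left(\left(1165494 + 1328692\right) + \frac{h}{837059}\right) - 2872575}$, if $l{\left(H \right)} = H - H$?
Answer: $i \sqrt{378389} \approx 615.13 i$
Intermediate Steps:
$l{\left(H \right)} = 0$
$h = 0$ ($h = \left(- \frac{1}{9}\right) 0 = 0$)
$\sqrt{\left(\left(1165494 + 1328692\right) + \frac{h}{837059}\right) - 2872575} = \sqrt{\left(\left(1165494 + 1328692\right) + \frac{0}{837059}\right) - 2872575} = \sqrt{\left(2494186 + 0 \cdot \frac{1}{837059}\right) - 2872575} = \sqrt{\left(2494186 + 0\right) - 2872575} = \sqrt{2494186 - 2872575} = \sqrt{-378389} = i \sqrt{378389}$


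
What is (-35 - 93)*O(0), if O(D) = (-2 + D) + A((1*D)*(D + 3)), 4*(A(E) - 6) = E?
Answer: -512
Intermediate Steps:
A(E) = 6 + E/4
O(D) = 4 + D + D*(3 + D)/4 (O(D) = (-2 + D) + (6 + ((1*D)*(D + 3))/4) = (-2 + D) + (6 + (D*(3 + D))/4) = (-2 + D) + (6 + D*(3 + D)/4) = 4 + D + D*(3 + D)/4)
(-35 - 93)*O(0) = (-35 - 93)*(4 + (1/4)*0**2 + (7/4)*0) = -128*(4 + (1/4)*0 + 0) = -128*(4 + 0 + 0) = -128*4 = -512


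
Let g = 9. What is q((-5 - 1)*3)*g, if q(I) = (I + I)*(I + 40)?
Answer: -7128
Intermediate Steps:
q(I) = 2*I*(40 + I) (q(I) = (2*I)*(40 + I) = 2*I*(40 + I))
q((-5 - 1)*3)*g = (2*((-5 - 1)*3)*(40 + (-5 - 1)*3))*9 = (2*(-6*3)*(40 - 6*3))*9 = (2*(-18)*(40 - 18))*9 = (2*(-18)*22)*9 = -792*9 = -7128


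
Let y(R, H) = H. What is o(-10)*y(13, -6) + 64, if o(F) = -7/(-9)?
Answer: 178/3 ≈ 59.333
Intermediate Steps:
o(F) = 7/9 (o(F) = -7*(-⅑) = 7/9)
o(-10)*y(13, -6) + 64 = (7/9)*(-6) + 64 = -14/3 + 64 = 178/3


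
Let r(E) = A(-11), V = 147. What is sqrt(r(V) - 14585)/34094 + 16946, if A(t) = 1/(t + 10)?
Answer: 16946 + I*sqrt(14586)/34094 ≈ 16946.0 + 0.0035423*I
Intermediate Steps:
A(t) = 1/(10 + t)
r(E) = -1 (r(E) = 1/(10 - 11) = 1/(-1) = -1)
sqrt(r(V) - 14585)/34094 + 16946 = sqrt(-1 - 14585)/34094 + 16946 = sqrt(-14586)*(1/34094) + 16946 = (I*sqrt(14586))*(1/34094) + 16946 = I*sqrt(14586)/34094 + 16946 = 16946 + I*sqrt(14586)/34094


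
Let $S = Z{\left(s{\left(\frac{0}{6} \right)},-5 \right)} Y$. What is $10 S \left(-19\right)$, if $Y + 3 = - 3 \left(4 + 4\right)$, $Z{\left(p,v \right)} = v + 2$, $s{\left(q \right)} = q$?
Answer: $-15390$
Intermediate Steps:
$Z{\left(p,v \right)} = 2 + v$
$Y = -27$ ($Y = -3 - 3 \left(4 + 4\right) = -3 - 24 = -27$)
$S = 81$ ($S = \left(2 - 5\right) \left(-27\right) = \left(-3\right) \left(-27\right) = 81$)
$10 S \left(-19\right) = 10 \cdot 81 \left(-19\right) = 810 \left(-19\right) = -15390$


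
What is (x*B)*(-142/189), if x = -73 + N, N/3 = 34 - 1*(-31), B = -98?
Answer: 242536/27 ≈ 8982.8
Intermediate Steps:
N = 195 (N = 3*(34 - 1*(-31)) = 3*(34 + 31) = 3*65 = 195)
x = 122 (x = -73 + 195 = 122)
(x*B)*(-142/189) = (122*(-98))*(-142/189) = -(-1697752)/189 = -11956*(-142/189) = 242536/27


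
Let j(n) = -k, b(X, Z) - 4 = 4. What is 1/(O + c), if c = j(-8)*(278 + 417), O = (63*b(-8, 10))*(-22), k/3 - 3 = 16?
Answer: -1/50703 ≈ -1.9723e-5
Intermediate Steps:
k = 57 (k = 9 + 3*16 = 9 + 48 = 57)
b(X, Z) = 8 (b(X, Z) = 4 + 4 = 8)
j(n) = -57 (j(n) = -1*57 = -57)
O = -11088 (O = (63*8)*(-22) = 504*(-22) = -11088)
c = -39615 (c = -57*(278 + 417) = -57*695 = -39615)
1/(O + c) = 1/(-11088 - 39615) = 1/(-50703) = -1/50703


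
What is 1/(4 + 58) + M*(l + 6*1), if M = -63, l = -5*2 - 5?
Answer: 35155/62 ≈ 567.02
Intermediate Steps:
l = -15 (l = -10 - 5 = -15)
1/(4 + 58) + M*(l + 6*1) = 1/(4 + 58) - 63*(-15 + 6*1) = 1/62 - 63*(-15 + 6) = 1/62 - 63*(-9) = 1/62 + 567 = 35155/62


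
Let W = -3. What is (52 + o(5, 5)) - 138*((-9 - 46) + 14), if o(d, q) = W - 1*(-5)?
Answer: 5712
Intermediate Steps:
o(d, q) = 2 (o(d, q) = -3 - 1*(-5) = -3 + 5 = 2)
(52 + o(5, 5)) - 138*((-9 - 46) + 14) = (52 + 2) - 138*((-9 - 46) + 14) = 54 - 138*(-55 + 14) = 54 - 138*(-41) = 54 + 5658 = 5712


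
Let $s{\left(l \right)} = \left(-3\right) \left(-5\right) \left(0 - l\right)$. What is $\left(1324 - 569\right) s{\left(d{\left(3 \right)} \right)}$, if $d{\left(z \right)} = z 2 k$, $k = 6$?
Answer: $-407700$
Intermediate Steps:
$d{\left(z \right)} = 12 z$ ($d{\left(z \right)} = z 2 \cdot 6 = 2 z 6 = 12 z$)
$s{\left(l \right)} = - 15 l$ ($s{\left(l \right)} = 15 \left(- l\right) = - 15 l$)
$\left(1324 - 569\right) s{\left(d{\left(3 \right)} \right)} = \left(1324 - 569\right) \left(- 15 \cdot 12 \cdot 3\right) = \left(1324 - 569\right) \left(\left(-15\right) 36\right) = 755 \left(-540\right) = -407700$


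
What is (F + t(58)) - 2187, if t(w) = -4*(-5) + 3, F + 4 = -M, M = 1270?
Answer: -3438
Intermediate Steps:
F = -1274 (F = -4 - 1*1270 = -4 - 1270 = -1274)
t(w) = 23 (t(w) = 20 + 3 = 23)
(F + t(58)) - 2187 = (-1274 + 23) - 2187 = -1251 - 2187 = -3438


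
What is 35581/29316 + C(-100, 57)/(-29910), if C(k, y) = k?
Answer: 5081711/4175436 ≈ 1.2170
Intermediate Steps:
35581/29316 + C(-100, 57)/(-29910) = 35581/29316 - 100/(-29910) = 35581*(1/29316) - 100*(-1/29910) = 5083/4188 + 10/2991 = 5081711/4175436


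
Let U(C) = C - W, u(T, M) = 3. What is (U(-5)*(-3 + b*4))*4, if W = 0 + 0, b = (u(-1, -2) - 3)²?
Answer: 60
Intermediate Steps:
b = 0 (b = (3 - 3)² = 0² = 0)
W = 0
U(C) = C (U(C) = C - 1*0 = C + 0 = C)
(U(-5)*(-3 + b*4))*4 = -5*(-3 + 0*4)*4 = -5*(-3 + 0)*4 = -5*(-3)*4 = 15*4 = 60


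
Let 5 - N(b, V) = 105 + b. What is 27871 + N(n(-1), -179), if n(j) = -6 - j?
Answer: 27776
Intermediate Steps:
N(b, V) = -100 - b (N(b, V) = 5 - (105 + b) = 5 + (-105 - b) = -100 - b)
27871 + N(n(-1), -179) = 27871 + (-100 - (-6 - 1*(-1))) = 27871 + (-100 - (-6 + 1)) = 27871 + (-100 - 1*(-5)) = 27871 + (-100 + 5) = 27871 - 95 = 27776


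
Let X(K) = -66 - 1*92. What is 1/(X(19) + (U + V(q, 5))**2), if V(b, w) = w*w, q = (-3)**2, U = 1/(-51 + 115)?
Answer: 4096/1916033 ≈ 0.0021378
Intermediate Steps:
U = 1/64 ≈ 0.015625
q = 9
V(b, w) = w**2
X(K) = -158 (X(K) = -66 - 92 = -158)
1/(X(19) + (U + V(q, 5))**2) = 1/(-158 + (1/64 + 5**2)**2) = 1/(-158 + (1/64 + 25)**2) = 1/(-158 + (1601/64)**2) = 1/(-158 + 2563201/4096) = 1/(1916033/4096) = 4096/1916033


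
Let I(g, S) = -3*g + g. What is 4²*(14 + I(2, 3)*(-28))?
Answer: 2016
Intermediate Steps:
I(g, S) = -2*g
4²*(14 + I(2, 3)*(-28)) = 4²*(14 - 2*2*(-28)) = 16*(14 - 4*(-28)) = 16*(14 + 112) = 16*126 = 2016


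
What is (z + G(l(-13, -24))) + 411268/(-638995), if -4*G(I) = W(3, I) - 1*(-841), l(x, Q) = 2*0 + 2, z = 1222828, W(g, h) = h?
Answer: 3124983593583/2555980 ≈ 1.2226e+6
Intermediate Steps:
l(x, Q) = 2 (l(x, Q) = 0 + 2 = 2)
G(I) = -841/4 - I/4 (G(I) = -(I - 1*(-841))/4 = -(I + 841)/4 = -(841 + I)/4 = -841/4 - I/4)
(z + G(l(-13, -24))) + 411268/(-638995) = (1222828 + (-841/4 - ¼*2)) + 411268/(-638995) = (1222828 + (-841/4 - ½)) + 411268*(-1/638995) = (1222828 - 843/4) - 411268/638995 = 4890469/4 - 411268/638995 = 3124983593583/2555980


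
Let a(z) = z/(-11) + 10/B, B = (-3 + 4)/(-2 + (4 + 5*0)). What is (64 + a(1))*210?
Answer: 193830/11 ≈ 17621.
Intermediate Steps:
B = ½ (B = 1/(-2 + (4 + 0)) = 1/(-2 + 4) = 1/2 = 1*(½) = ½ ≈ 0.50000)
a(z) = 20 - z/11 (a(z) = z/(-11) + 10/(½) = z*(-1/11) + 10*2 = -z/11 + 20 = 20 - z/11)
(64 + a(1))*210 = (64 + (20 - 1/11*1))*210 = (64 + (20 - 1/11))*210 = (64 + 219/11)*210 = (923/11)*210 = 193830/11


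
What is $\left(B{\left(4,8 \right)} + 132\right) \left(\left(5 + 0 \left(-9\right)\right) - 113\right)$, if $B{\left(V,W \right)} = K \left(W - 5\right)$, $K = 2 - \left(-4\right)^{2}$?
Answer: $-9720$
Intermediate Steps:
$K = -14$ ($K = 2 - 16 = -14$)
$B{\left(V,W \right)} = 70 - 14 W$ ($B{\left(V,W \right)} = - 14 \left(W - 5\right) = - 14 \left(-5 + W\right) = 70 - 14 W$)
$\left(B{\left(4,8 \right)} + 132\right) \left(\left(5 + 0 \left(-9\right)\right) - 113\right) = \left(\left(70 - 112\right) + 132\right) \left(\left(5 + 0 \left(-9\right)\right) - 113\right) = \left(\left(70 - 112\right) + 132\right) \left(\left(5 + 0\right) - 113\right) = \left(-42 + 132\right) \left(5 - 113\right) = 90 \left(-108\right) = -9720$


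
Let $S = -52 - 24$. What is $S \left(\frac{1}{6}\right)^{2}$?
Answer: $- \frac{19}{9} \approx -2.1111$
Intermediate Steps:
$S = -76$ ($S = -52 - 24 = -76$)
$S \left(\frac{1}{6}\right)^{2} = - 76 \left(\frac{1}{6}\right)^{2} = - \frac{76}{36} = \left(-76\right) \frac{1}{36} = - \frac{19}{9}$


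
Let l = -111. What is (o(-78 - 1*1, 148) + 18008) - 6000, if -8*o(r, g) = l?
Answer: 96175/8 ≈ 12022.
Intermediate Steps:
o(r, g) = 111/8 (o(r, g) = -⅛*(-111) = 111/8)
(o(-78 - 1*1, 148) + 18008) - 6000 = (111/8 + 18008) - 6000 = 144175/8 - 6000 = 96175/8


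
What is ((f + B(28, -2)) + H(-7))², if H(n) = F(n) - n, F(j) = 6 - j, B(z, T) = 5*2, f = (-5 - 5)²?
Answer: 16900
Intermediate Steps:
f = 100 (f = (-10)² = 100)
B(z, T) = 10
H(n) = 6 - 2*n (H(n) = (6 - n) - n = 6 - 2*n)
((f + B(28, -2)) + H(-7))² = ((100 + 10) + (6 - 2*(-7)))² = (110 + (6 + 14))² = (110 + 20)² = 130² = 16900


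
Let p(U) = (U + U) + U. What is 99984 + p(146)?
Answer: 100422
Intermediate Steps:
p(U) = 3*U (p(U) = 2*U + U = 3*U)
99984 + p(146) = 99984 + 3*146 = 99984 + 438 = 100422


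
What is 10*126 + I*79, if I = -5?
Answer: 865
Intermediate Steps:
10*126 + I*79 = 10*126 - 5*79 = 1260 - 395 = 865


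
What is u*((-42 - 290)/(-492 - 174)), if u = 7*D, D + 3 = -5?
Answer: -9296/333 ≈ -27.916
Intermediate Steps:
D = -8 (D = -3 - 5 = -8)
u = -56 (u = 7*(-8) = -56)
u*((-42 - 290)/(-492 - 174)) = -56*(-42 - 290)/(-492 - 174) = -(-18592)/(-666) = -(-18592)*(-1)/666 = -56*166/333 = -9296/333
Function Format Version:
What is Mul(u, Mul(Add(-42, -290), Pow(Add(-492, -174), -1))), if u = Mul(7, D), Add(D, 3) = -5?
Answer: Rational(-9296, 333) ≈ -27.916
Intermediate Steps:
D = -8 (D = Add(-3, -5) = -8)
u = -56 (u = Mul(7, -8) = -56)
Mul(u, Mul(Add(-42, -290), Pow(Add(-492, -174), -1))) = Mul(-56, Mul(Add(-42, -290), Pow(Add(-492, -174), -1))) = Mul(-56, Mul(-332, Pow(-666, -1))) = Mul(-56, Mul(-332, Rational(-1, 666))) = Mul(-56, Rational(166, 333)) = Rational(-9296, 333)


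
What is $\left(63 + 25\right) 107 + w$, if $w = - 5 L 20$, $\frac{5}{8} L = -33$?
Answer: $14696$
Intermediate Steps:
$L = - \frac{264}{5}$ ($L = \frac{8}{5} \left(-33\right) = - \frac{264}{5} \approx -52.8$)
$w = 5280$ ($w = \left(-5\right) \left(- \frac{264}{5}\right) 20 = 264 \cdot 20 = 5280$)
$\left(63 + 25\right) 107 + w = \left(63 + 25\right) 107 + 5280 = 88 \cdot 107 + 5280 = 9416 + 5280 = 14696$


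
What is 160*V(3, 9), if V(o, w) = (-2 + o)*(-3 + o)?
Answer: 0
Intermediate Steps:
V(o, w) = (-3 + o)*(-2 + o)
160*V(3, 9) = 160*(6 + 3² - 5*3) = 160*(6 + 9 - 15) = 160*0 = 0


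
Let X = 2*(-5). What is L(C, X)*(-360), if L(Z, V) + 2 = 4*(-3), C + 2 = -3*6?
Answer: 5040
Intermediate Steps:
C = -20 (C = -2 - 3*6 = -2 - 18 = -20)
X = -10
L(Z, V) = -14 (L(Z, V) = -2 + 4*(-3) = -2 - 12 = -14)
L(C, X)*(-360) = -14*(-360) = 5040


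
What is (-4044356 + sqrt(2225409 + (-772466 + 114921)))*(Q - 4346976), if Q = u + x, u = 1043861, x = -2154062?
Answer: 22070766543012 - 10914354*sqrt(391966) ≈ 2.2064e+13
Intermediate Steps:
Q = -1110201 (Q = 1043861 - 2154062 = -1110201)
(-4044356 + sqrt(2225409 + (-772466 + 114921)))*(Q - 4346976) = (-4044356 + sqrt(2225409 + (-772466 + 114921)))*(-1110201 - 4346976) = (-4044356 + sqrt(2225409 - 657545))*(-5457177) = (-4044356 + sqrt(1567864))*(-5457177) = (-4044356 + 2*sqrt(391966))*(-5457177) = 22070766543012 - 10914354*sqrt(391966)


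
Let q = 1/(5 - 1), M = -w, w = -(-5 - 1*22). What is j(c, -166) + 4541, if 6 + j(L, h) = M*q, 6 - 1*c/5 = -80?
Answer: 18113/4 ≈ 4528.3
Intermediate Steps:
c = 430 (c = 30 - 5*(-80) = 30 + 400 = 430)
w = 27 (w = -(-5 - 22) = -1*(-27) = 27)
M = -27 (M = -1*27 = -27)
q = 1/4 ≈ 0.25000
j(L, h) = -51/4 (j(L, h) = -6 - 27*1/4 = -6 - 27/4 = -51/4)
j(c, -166) + 4541 = -51/4 + 4541 = 18113/4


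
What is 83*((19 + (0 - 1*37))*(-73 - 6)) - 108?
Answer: 117918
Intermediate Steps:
83*((19 + (0 - 1*37))*(-73 - 6)) - 108 = 83*((19 + (0 - 37))*(-79)) - 108 = 83*((19 - 37)*(-79)) - 108 = 83*(-18*(-79)) - 108 = 83*1422 - 108 = 118026 - 108 = 117918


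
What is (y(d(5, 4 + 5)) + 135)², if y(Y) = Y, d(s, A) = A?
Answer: 20736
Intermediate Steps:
(y(d(5, 4 + 5)) + 135)² = ((4 + 5) + 135)² = (9 + 135)² = 144² = 20736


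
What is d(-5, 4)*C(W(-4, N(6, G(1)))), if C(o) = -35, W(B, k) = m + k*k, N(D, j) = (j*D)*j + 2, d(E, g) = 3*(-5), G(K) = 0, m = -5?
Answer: 525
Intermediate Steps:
d(E, g) = -15
N(D, j) = 2 + D*j**2 (N(D, j) = (D*j)*j + 2 = D*j**2 + 2 = 2 + D*j**2)
W(B, k) = -5 + k**2 (W(B, k) = -5 + k*k = -5 + k**2)
d(-5, 4)*C(W(-4, N(6, G(1)))) = -15*(-35) = 525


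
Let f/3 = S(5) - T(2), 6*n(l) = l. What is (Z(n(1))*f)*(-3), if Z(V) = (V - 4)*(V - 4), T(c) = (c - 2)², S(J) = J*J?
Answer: -13225/4 ≈ -3306.3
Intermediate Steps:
n(l) = l/6
S(J) = J²
T(c) = (-2 + c)²
Z(V) = (-4 + V)² (Z(V) = (-4 + V)*(-4 + V) = (-4 + V)²)
f = 75 (f = 3*(5² - (-2 + 2)²) = 3*(25 - 1*0²) = 3*(25 - 1*0) = 3*(25 + 0) = 3*25 = 75)
(Z(n(1))*f)*(-3) = ((-4 + (⅙)*1)²*75)*(-3) = ((-4 + ⅙)²*75)*(-3) = ((-23/6)²*75)*(-3) = ((529/36)*75)*(-3) = (13225/12)*(-3) = -13225/4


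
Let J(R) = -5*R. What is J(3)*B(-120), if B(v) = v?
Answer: 1800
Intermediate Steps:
J(3)*B(-120) = -5*3*(-120) = -15*(-120) = 1800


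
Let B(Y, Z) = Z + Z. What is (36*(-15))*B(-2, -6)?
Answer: 6480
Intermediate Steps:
B(Y, Z) = 2*Z
(36*(-15))*B(-2, -6) = (36*(-15))*(2*(-6)) = -540*(-12) = 6480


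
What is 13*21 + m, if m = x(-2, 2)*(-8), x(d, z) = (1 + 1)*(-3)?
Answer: 321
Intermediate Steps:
x(d, z) = -6 (x(d, z) = 2*(-3) = -6)
m = 48 (m = -6*(-8) = 48)
13*21 + m = 13*21 + 48 = 273 + 48 = 321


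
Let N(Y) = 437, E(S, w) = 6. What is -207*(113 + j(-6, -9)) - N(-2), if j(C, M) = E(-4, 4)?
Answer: -25070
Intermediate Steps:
j(C, M) = 6
-207*(113 + j(-6, -9)) - N(-2) = -207*(113 + 6) - 1*437 = -207*119 - 437 = -24633 - 437 = -25070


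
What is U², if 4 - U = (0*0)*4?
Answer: 16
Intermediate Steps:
U = 4 (U = 4 - 0*0*4 = 4 - 0*4 = 4 - 1*0 = 4 + 0 = 4)
U² = 4² = 16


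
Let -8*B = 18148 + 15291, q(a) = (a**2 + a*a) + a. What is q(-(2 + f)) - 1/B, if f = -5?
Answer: 702227/33439 ≈ 21.000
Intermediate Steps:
q(a) = a + 2*a**2 (q(a) = (a**2 + a**2) + a = 2*a**2 + a = a + 2*a**2)
B = -33439/8 (B = -(18148 + 15291)/8 = -1/8*33439 = -33439/8 ≈ -4179.9)
q(-(2 + f)) - 1/B = (-(2 - 5))*(1 + 2*(-(2 - 5))) - 1/(-33439/8) = (-1*(-3))*(1 + 2*(-1*(-3))) - 1*(-8/33439) = 3*(1 + 2*3) + 8/33439 = 3*(1 + 6) + 8/33439 = 3*7 + 8/33439 = 21 + 8/33439 = 702227/33439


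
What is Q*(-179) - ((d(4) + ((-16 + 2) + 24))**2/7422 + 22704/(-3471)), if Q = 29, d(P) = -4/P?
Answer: -14840119845/2862418 ≈ -5184.5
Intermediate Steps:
Q*(-179) - ((d(4) + ((-16 + 2) + 24))**2/7422 + 22704/(-3471)) = 29*(-179) - ((-4/4 + ((-16 + 2) + 24))**2/7422 + 22704/(-3471)) = -5191 - ((-4*1/4 + (-14 + 24))**2*(1/7422) + 22704*(-1/3471)) = -5191 - ((-1 + 10)**2*(1/7422) - 7568/1157) = -5191 - (9**2*(1/7422) - 7568/1157) = -5191 - (81*(1/7422) - 7568/1157) = -5191 - (27/2474 - 7568/1157) = -5191 - 1*(-18691993/2862418) = -5191 + 18691993/2862418 = -14840119845/2862418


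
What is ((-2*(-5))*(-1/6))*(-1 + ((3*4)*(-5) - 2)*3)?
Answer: 935/3 ≈ 311.67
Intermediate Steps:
((-2*(-5))*(-1/6))*(-1 + ((3*4)*(-5) - 2)*3) = (10*(-1*⅙))*(-1 + (12*(-5) - 2)*3) = (10*(-⅙))*(-1 + (-60 - 2)*3) = -5*(-1 - 62*3)/3 = -5*(-1 - 186)/3 = -5/3*(-187) = 935/3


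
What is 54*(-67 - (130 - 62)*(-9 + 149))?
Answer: -517698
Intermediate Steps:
54*(-67 - (130 - 62)*(-9 + 149)) = 54*(-67 - 68*140) = 54*(-67 - 1*9520) = 54*(-67 - 9520) = 54*(-9587) = -517698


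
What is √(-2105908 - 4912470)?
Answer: I*√7018378 ≈ 2649.2*I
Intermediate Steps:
√(-2105908 - 4912470) = √(-7018378) = I*√7018378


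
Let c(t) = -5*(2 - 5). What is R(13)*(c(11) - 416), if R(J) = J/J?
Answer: -401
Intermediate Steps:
c(t) = 15 (c(t) = -5*(-3) = 15)
R(J) = 1
R(13)*(c(11) - 416) = 1*(15 - 416) = 1*(-401) = -401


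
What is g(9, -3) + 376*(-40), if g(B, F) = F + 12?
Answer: -15031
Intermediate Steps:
g(B, F) = 12 + F
g(9, -3) + 376*(-40) = (12 - 3) + 376*(-40) = 9 - 15040 = -15031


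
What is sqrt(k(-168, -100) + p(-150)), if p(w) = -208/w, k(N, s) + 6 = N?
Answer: I*sqrt(38838)/15 ≈ 13.138*I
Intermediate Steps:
k(N, s) = -6 + N
sqrt(k(-168, -100) + p(-150)) = sqrt((-6 - 168) - 208/(-150)) = sqrt(-174 - 208*(-1/150)) = sqrt(-174 + 104/75) = sqrt(-12946/75) = I*sqrt(38838)/15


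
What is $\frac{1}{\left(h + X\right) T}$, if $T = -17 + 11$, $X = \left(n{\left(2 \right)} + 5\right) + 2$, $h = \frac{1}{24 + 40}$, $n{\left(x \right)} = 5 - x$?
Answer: $- \frac{32}{1923} \approx -0.016641$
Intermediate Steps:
$h = \frac{1}{64} \approx 0.015625$
$X = 10$ ($X = \left(\left(5 - 2\right) + 5\right) + 2 = \left(3 + 5\right) + 2 = 8 + 2 = 10$)
$T = -6$
$\frac{1}{\left(h + X\right) T} = \frac{1}{\left(\frac{1}{64} + 10\right) \left(-6\right)} = \frac{1}{\frac{641}{64} \left(-6\right)} = \frac{1}{- \frac{1923}{32}} = - \frac{32}{1923}$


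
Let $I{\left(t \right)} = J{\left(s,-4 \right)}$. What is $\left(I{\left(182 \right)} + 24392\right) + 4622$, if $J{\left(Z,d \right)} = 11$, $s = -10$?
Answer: $29025$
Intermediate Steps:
$I{\left(t \right)} = 11$
$\left(I{\left(182 \right)} + 24392\right) + 4622 = \left(11 + 24392\right) + 4622 = 24403 + 4622 = 29025$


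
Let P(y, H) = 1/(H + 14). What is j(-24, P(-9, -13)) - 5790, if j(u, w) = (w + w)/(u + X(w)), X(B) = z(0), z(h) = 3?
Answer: -121592/21 ≈ -5790.1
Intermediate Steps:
X(B) = 3
P(y, H) = 1/(14 + H)
j(u, w) = 2*w/(3 + u) (j(u, w) = (w + w)/(u + 3) = (2*w)/(3 + u) = 2*w/(3 + u))
j(-24, P(-9, -13)) - 5790 = 2/((14 - 13)*(3 - 24)) - 5790 = 2/(1*(-21)) - 5790 = 2*1*(-1/21) - 5790 = -2/21 - 5790 = -121592/21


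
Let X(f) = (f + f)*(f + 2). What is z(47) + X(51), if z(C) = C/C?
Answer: 5407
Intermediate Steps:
X(f) = 2*f*(2 + f) (X(f) = (2*f)*(2 + f) = 2*f*(2 + f))
z(C) = 1
z(47) + X(51) = 1 + 2*51*(2 + 51) = 1 + 2*51*53 = 1 + 5406 = 5407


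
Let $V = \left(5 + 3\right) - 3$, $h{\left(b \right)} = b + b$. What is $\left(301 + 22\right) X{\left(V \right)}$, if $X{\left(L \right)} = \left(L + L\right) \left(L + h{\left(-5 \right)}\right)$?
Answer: $-16150$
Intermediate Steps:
$h{\left(b \right)} = 2 b$
$V = 5$ ($V = 8 - 3 = 5$)
$X{\left(L \right)} = 2 L \left(-10 + L\right)$ ($X{\left(L \right)} = \left(L + L\right) \left(L + 2 \left(-5\right)\right) = 2 L \left(L - 10\right) = 2 L \left(-10 + L\right)$)
$\left(301 + 22\right) X{\left(V \right)} = \left(301 + 22\right) 2 \cdot 5 \left(-10 + 5\right) = 323 \cdot 2 \cdot 5 \left(-5\right) = 323 \left(-50\right) = -16150$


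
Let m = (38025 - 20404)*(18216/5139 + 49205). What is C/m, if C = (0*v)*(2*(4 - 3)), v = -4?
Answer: 0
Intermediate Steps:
m = 495116250059/571 (m = 17621*(18216*(1/5139) + 49205) = 17621*(2024/571 + 49205) = 17621*(28098079/571) = 495116250059/571 ≈ 8.6710e+8)
C = 0 (C = (0*(-4))*(2*(4 - 3)) = 0*(2*1) = 0*2 = 0)
C/m = 0/(495116250059/571) = 0*(571/495116250059) = 0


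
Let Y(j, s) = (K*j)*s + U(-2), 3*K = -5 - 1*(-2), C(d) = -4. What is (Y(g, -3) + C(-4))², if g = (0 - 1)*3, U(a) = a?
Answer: 225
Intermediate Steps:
K = -1 (K = (-5 - 1*(-2))/3 = (-5 + 2)/3 = (⅓)*(-3) = -1)
g = -3 (g = -1*3 = -3)
Y(j, s) = -2 - j*s (Y(j, s) = (-j)*s - 2 = -j*s - 2 = -2 - j*s)
(Y(g, -3) + C(-4))² = ((-2 - 1*(-3)*(-3)) - 4)² = ((-2 - 9) - 4)² = (-11 - 4)² = (-15)² = 225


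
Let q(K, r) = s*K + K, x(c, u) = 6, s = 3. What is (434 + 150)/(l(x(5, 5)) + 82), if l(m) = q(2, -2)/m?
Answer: 876/125 ≈ 7.0080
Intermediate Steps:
q(K, r) = 4*K (q(K, r) = 3*K + K = 4*K)
l(m) = 8/m (l(m) = (4*2)/m = 8/m)
(434 + 150)/(l(x(5, 5)) + 82) = (434 + 150)/(8/6 + 82) = 584/(8*(1/6) + 82) = 584/(4/3 + 82) = 584/(250/3) = 584*(3/250) = 876/125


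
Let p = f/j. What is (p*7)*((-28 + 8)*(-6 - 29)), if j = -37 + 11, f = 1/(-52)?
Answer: 1225/338 ≈ 3.6243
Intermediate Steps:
f = -1/52 ≈ -0.019231
j = -26
p = 1/1352 (p = -1/52/(-26) = -1/52*(-1/26) = 1/1352 ≈ 0.00073965)
(p*7)*((-28 + 8)*(-6 - 29)) = ((1/1352)*7)*((-28 + 8)*(-6 - 29)) = 7*(-20*(-35))/1352 = (7/1352)*700 = 1225/338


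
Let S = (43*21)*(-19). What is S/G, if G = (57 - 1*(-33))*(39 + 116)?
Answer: -5719/4650 ≈ -1.2299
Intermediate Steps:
S = -17157 (S = 903*(-19) = -17157)
G = 13950 (G = (57 + 33)*155 = 90*155 = 13950)
S/G = -17157/13950 = -17157*1/13950 = -5719/4650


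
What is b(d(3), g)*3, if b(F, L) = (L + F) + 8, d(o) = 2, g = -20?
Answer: -30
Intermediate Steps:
b(F, L) = 8 + F + L (b(F, L) = (F + L) + 8 = 8 + F + L)
b(d(3), g)*3 = (8 + 2 - 20)*3 = -10*3 = -30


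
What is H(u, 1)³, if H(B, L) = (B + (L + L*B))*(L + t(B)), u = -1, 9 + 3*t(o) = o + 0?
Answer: 343/27 ≈ 12.704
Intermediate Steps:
t(o) = -3 + o/3 (t(o) = -3 + (o + 0)/3 = -3 + o/3)
H(B, L) = (-3 + L + B/3)*(B + L + B*L) (H(B, L) = (B + (L + L*B))*(L + (-3 + B/3)) = (B + (L + B*L))*(-3 + L + B/3) = (B + L + B*L)*(-3 + L + B/3) = (-3 + L + B/3)*(B + L + B*L))
H(u, 1)³ = (1² - 3*(-1) - 3*1 + (⅓)*(-1)² - 1*1² - 5/3*(-1)*1 + (⅓)*1*(-1)²)³ = (1 + 3 - 3 + (⅓)*1 - 1*1 + 5/3 + (⅓)*1*1)³ = (1 + 3 - 3 + ⅓ - 1 + 5/3 + ⅓)³ = (7/3)³ = 343/27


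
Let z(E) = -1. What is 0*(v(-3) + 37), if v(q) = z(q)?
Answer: 0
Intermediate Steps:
v(q) = -1
0*(v(-3) + 37) = 0*(-1 + 37) = 0*36 = 0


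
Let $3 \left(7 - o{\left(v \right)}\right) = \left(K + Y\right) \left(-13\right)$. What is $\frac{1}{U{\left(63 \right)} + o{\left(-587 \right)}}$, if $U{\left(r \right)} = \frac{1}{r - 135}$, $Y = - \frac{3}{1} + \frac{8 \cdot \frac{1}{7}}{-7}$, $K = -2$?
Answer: $- \frac{3528}{54289} \approx -0.064986$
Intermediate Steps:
$Y = - \frac{155}{49}$ ($Y = \left(-3\right) 1 + 8 \cdot \frac{1}{7} \left(- \frac{1}{7}\right) = -3 + \frac{8}{7} \left(- \frac{1}{7}\right) = -3 - \frac{8}{49} = - \frac{155}{49} \approx -3.1633$)
$U{\left(r \right)} = \frac{1}{-135 + r}$
$o{\left(v \right)} = - \frac{2260}{147}$ ($o{\left(v \right)} = 7 - \frac{\left(-2 - \frac{155}{49}\right) \left(-13\right)}{3} = 7 - \frac{\left(- \frac{253}{49}\right) \left(-13\right)}{3} = 7 - \frac{3289}{147} = - \frac{2260}{147}$)
$\frac{1}{U{\left(63 \right)} + o{\left(-587 \right)}} = \frac{1}{\frac{1}{-135 + 63} - \frac{2260}{147}} = \frac{1}{\frac{1}{-72} - \frac{2260}{147}} = \frac{1}{- \frac{1}{72} - \frac{2260}{147}} = \frac{1}{- \frac{54289}{3528}} = - \frac{3528}{54289}$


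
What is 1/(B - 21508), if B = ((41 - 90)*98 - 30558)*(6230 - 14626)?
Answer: 1/296861052 ≈ 3.3686e-9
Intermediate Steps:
B = 296882560 (B = (-49*98 - 30558)*(-8396) = (-4802 - 30558)*(-8396) = -35360*(-8396) = 296882560)
1/(B - 21508) = 1/(296882560 - 21508) = 1/296861052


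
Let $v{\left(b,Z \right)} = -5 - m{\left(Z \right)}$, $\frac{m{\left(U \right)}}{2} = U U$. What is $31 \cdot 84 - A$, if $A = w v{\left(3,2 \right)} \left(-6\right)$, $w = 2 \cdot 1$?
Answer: $2448$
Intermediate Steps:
$m{\left(U \right)} = 2 U^{2}$ ($m{\left(U \right)} = 2 U U = 2 U^{2}$)
$v{\left(b,Z \right)} = -5 - 2 Z^{2}$
$w = 2$
$A = 156$ ($A = 2 \left(-5 - 2 \cdot 2^{2}\right) \left(-6\right) = 2 \left(-5 - 8\right) \left(-6\right) = 2 \left(-13\right) \left(-6\right) = \left(-26\right) \left(-6\right) = 156$)
$31 \cdot 84 - A = 31 \cdot 84 - 156 = 2604 - 156 = 2448$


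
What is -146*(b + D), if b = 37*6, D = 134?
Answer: -51976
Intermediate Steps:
b = 222
-146*(b + D) = -146*(222 + 134) = -146*356 = -51976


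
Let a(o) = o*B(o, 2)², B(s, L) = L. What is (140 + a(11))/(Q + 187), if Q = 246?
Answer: 184/433 ≈ 0.42494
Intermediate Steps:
a(o) = 4*o (a(o) = o*2² = o*4 = 4*o)
(140 + a(11))/(Q + 187) = (140 + 4*11)/(246 + 187) = (140 + 44)/433 = 184*(1/433) = 184/433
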